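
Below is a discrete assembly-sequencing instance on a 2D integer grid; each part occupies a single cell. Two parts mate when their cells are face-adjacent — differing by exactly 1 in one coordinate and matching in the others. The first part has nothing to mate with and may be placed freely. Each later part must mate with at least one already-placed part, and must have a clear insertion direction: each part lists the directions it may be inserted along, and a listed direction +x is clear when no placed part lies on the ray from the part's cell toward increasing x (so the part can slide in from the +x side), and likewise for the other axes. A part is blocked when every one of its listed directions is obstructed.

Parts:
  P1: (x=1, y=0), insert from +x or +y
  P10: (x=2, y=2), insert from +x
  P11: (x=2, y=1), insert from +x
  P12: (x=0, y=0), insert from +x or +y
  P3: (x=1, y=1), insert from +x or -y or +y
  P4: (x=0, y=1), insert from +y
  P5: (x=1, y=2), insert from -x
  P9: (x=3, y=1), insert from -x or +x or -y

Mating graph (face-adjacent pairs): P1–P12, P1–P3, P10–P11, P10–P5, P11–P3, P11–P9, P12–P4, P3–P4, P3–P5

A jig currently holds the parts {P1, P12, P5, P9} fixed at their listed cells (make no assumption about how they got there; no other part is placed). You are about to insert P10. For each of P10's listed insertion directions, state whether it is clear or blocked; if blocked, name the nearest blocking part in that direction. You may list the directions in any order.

+x: clear

+x: ray from P10(2, 2) has no placed part ⇒ clear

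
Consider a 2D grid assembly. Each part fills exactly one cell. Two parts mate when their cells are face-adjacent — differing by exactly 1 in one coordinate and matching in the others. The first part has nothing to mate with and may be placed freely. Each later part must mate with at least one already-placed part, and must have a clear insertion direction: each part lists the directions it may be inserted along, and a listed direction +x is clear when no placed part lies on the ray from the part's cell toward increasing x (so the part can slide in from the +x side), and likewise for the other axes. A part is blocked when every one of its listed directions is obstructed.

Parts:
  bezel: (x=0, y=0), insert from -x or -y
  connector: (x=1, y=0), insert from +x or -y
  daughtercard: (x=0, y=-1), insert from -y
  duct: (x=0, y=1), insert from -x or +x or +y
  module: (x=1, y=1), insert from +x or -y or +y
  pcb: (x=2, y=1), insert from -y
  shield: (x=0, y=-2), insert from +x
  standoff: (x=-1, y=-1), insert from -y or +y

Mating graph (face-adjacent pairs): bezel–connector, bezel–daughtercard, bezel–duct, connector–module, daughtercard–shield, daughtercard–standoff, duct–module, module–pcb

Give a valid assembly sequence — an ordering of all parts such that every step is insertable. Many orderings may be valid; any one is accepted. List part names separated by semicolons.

1. daughtercard@(0, -1) [-y clear] — {daughtercard}
2. shield@(0, -2) [+x clear] — {daughtercard, shield}
3. bezel@(0, 0) [-x clear] — {bezel, daughtercard, shield}
4. standoff@(-1, -1) [-y clear] — {bezel, daughtercard, shield, standoff}
5. duct@(0, 1) [-x clear] — {bezel, daughtercard, duct, shield, standoff}
6. module@(1, 1) [+x clear] — {bezel, daughtercard, duct, module, shield, standoff}
7. connector@(1, 0) [+x clear] — {bezel, connector, daughtercard, duct, module, shield, standoff}
8. pcb@(2, 1) [-y clear] — {bezel, connector, daughtercard, duct, module, pcb, shield, standoff}

daughtercard; shield; bezel; standoff; duct; module; connector; pcb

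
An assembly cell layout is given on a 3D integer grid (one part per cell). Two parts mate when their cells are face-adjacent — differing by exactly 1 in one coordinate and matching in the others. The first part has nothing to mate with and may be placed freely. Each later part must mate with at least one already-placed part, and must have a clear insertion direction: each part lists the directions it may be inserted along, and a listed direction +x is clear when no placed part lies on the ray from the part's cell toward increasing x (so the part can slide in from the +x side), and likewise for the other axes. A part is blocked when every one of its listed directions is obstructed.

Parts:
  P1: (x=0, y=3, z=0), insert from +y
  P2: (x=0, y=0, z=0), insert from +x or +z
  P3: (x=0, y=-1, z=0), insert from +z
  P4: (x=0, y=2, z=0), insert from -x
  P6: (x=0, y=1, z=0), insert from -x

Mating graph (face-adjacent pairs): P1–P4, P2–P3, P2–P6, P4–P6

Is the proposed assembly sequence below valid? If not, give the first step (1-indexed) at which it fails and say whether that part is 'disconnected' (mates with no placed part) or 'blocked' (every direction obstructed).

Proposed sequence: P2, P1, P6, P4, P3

Invalid at step 2 (disconnected)

1. P2@(0, 0, 0) [+x clear] — {P2}
2. P1@(0, 3, 0) — no placed neighbour ⇒ disconnected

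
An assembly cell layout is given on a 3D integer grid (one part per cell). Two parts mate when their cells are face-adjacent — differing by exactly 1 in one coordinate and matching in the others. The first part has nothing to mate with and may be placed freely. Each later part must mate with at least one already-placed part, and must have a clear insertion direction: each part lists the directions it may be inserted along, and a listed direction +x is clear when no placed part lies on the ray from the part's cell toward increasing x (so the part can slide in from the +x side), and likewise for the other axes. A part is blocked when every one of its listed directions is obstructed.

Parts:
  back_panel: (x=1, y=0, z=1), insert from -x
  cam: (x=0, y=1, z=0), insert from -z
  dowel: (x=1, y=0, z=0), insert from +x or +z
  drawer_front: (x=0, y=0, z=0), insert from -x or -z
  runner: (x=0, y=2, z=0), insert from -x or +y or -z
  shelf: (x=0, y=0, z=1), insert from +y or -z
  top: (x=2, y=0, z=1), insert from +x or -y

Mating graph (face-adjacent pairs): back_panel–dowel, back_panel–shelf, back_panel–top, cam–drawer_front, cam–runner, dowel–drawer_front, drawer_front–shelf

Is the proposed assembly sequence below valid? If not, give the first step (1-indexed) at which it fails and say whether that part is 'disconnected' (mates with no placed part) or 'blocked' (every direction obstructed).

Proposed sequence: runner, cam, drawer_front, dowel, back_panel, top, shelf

1. runner@(0, 2, 0) [-x clear] — {runner}
2. cam@(0, 1, 0) [-z clear] — {cam, runner}
3. drawer_front@(0, 0, 0) [-x clear] — {cam, drawer_front, runner}
4. dowel@(1, 0, 0) [+x clear] — {cam, dowel, drawer_front, runner}
5. back_panel@(1, 0, 1) [-x clear] — {back_panel, cam, dowel, drawer_front, runner}
6. top@(2, 0, 1) [+x clear] — {back_panel, cam, dowel, drawer_front, runner, top}
7. shelf@(0, 0, 1) [+y clear] — {back_panel, cam, dowel, drawer_front, runner, shelf, top}

Valid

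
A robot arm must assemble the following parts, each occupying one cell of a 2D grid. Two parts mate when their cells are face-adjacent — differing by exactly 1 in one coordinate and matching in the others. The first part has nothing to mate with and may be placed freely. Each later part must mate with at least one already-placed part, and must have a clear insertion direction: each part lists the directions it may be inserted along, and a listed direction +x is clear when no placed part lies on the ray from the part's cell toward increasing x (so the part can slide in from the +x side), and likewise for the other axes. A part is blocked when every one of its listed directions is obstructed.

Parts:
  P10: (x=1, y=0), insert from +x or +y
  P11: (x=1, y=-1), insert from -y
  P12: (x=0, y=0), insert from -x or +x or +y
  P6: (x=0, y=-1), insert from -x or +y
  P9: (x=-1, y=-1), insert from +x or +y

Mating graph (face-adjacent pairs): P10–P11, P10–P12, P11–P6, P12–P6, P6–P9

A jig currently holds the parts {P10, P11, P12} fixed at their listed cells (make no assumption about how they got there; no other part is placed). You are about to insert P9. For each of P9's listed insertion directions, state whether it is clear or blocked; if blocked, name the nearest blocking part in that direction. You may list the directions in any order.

+x: blocked by P11; +y: clear

+x: nearest on ray is P11@(1, -1) ⇒ blocked
+y: ray from P9(-1, -1) has no placed part ⇒ clear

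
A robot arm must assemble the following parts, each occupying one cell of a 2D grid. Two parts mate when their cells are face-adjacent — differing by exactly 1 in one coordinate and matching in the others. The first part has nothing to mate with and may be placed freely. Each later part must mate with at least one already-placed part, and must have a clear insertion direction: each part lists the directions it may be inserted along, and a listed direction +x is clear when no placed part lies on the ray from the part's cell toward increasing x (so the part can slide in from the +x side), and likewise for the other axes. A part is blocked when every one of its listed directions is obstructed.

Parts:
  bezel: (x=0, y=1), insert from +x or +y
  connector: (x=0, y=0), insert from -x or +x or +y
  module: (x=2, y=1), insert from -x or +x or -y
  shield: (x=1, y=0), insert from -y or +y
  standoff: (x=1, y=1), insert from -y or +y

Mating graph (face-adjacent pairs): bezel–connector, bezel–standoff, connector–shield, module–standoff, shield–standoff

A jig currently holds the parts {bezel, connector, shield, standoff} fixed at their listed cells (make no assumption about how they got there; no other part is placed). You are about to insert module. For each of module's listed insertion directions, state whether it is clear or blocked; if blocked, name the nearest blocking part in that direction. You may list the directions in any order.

+x: clear; -x: blocked by standoff; -y: clear

-x: nearest on ray is standoff@(1, 1) ⇒ blocked
+x: ray from module(2, 1) has no placed part ⇒ clear
-y: ray from module(2, 1) has no placed part ⇒ clear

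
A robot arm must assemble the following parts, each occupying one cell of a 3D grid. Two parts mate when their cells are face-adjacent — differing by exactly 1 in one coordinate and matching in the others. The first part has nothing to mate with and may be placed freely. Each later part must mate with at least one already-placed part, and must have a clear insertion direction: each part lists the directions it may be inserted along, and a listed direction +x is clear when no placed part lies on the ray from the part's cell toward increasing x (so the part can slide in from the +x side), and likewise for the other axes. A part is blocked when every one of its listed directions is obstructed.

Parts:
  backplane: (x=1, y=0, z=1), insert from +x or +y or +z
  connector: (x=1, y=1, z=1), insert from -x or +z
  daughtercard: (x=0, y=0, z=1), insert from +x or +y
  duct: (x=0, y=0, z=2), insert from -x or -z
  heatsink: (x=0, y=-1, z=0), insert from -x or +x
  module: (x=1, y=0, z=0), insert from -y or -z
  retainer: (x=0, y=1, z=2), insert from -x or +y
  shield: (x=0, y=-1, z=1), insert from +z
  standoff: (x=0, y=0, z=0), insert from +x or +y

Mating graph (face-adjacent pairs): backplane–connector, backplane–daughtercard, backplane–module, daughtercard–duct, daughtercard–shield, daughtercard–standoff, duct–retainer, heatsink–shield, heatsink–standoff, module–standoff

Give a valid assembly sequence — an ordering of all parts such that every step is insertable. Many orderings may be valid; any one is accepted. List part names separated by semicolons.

1. retainer@(0, 1, 2) [-x clear] — {retainer}
2. duct@(0, 0, 2) [-x clear] — {duct, retainer}
3. daughtercard@(0, 0, 1) [+x clear] — {daughtercard, duct, retainer}
4. shield@(0, -1, 1) [+z clear] — {daughtercard, duct, retainer, shield}
5. backplane@(1, 0, 1) [+x clear] — {backplane, daughtercard, duct, retainer, shield}
6. connector@(1, 1, 1) [-x clear] — {backplane, connector, daughtercard, duct, retainer, shield}
7. heatsink@(0, -1, 0) [-x clear] — {backplane, connector, daughtercard, duct, heatsink, retainer, shield}
8. standoff@(0, 0, 0) [+x clear] — {backplane, connector, daughtercard, duct, heatsink, retainer, shield, standoff}
9. module@(1, 0, 0) [-y clear] — {backplane, connector, daughtercard, duct, heatsink, module, retainer, shield, standoff}

retainer; duct; daughtercard; shield; backplane; connector; heatsink; standoff; module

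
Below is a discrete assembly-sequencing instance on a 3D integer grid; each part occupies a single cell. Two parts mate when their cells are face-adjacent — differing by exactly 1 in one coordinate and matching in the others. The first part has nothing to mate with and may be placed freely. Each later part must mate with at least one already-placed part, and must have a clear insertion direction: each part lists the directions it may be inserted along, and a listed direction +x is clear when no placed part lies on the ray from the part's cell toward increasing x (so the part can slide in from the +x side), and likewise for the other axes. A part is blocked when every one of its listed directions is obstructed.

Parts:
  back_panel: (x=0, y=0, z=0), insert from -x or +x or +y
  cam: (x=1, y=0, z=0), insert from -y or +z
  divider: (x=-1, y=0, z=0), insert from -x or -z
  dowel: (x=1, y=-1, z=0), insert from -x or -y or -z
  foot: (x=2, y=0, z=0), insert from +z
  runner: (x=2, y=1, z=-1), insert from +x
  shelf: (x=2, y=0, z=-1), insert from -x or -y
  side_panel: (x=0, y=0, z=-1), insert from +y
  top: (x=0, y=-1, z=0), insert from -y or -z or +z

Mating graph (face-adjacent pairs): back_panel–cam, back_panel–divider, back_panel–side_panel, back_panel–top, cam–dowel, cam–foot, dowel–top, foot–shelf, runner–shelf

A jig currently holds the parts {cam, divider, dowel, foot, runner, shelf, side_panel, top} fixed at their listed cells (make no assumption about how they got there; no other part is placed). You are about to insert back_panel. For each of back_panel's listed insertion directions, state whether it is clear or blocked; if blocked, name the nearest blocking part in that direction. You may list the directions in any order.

+x: blocked by cam; +y: clear; -x: blocked by divider

-x: nearest on ray is divider@(-1, 0, 0) ⇒ blocked
+x: nearest on ray is cam@(1, 0, 0) ⇒ blocked
+y: ray from back_panel(0, 0, 0) has no placed part ⇒ clear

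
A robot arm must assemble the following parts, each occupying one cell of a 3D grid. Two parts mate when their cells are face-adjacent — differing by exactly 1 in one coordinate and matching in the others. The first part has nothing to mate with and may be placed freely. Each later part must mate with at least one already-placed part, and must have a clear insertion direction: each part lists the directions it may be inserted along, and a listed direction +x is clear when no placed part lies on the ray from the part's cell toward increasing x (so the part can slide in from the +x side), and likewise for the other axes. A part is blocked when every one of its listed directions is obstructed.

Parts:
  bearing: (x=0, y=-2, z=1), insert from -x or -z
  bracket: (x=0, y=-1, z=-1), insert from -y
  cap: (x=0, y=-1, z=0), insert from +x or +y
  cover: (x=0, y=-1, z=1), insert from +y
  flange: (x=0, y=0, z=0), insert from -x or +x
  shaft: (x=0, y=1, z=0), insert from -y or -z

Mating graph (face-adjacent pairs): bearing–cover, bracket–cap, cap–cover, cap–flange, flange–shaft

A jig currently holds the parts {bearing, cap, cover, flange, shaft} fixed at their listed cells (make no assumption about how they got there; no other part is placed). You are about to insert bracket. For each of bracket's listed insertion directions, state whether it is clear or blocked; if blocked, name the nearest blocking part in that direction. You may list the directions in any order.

-y: ray from bracket(0, -1, -1) has no placed part ⇒ clear

-y: clear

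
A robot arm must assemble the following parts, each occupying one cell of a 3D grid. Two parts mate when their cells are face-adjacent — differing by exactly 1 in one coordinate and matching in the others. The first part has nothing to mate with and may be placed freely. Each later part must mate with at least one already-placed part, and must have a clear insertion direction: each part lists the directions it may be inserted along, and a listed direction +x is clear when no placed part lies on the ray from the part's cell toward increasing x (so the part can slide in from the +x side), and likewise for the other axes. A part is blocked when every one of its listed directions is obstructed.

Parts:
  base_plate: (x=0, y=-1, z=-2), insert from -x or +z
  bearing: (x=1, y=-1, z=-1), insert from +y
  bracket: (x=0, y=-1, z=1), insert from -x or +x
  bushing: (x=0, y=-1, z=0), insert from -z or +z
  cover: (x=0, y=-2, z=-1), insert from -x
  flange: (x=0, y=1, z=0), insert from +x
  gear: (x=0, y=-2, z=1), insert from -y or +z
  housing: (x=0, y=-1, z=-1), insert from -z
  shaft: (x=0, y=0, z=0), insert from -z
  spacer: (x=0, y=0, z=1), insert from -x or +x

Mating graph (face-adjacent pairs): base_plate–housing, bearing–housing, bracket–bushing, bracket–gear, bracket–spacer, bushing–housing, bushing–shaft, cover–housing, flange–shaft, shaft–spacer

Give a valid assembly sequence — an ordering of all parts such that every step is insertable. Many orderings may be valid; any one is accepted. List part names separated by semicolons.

spacer; shaft; bushing; housing; base_plate; bearing; flange; bracket; gear; cover

1. spacer@(0, 0, 1) [-x clear] — {spacer}
2. shaft@(0, 0, 0) [-z clear] — {shaft, spacer}
3. bushing@(0, -1, 0) [-z clear] — {bushing, shaft, spacer}
4. housing@(0, -1, -1) [-z clear] — {bushing, housing, shaft, spacer}
5. base_plate@(0, -1, -2) [-x clear] — {base_plate, bushing, housing, shaft, spacer}
6. bearing@(1, -1, -1) [+y clear] — {base_plate, bearing, bushing, housing, shaft, spacer}
7. flange@(0, 1, 0) [+x clear] — {base_plate, bearing, bushing, flange, housing, shaft, spacer}
8. bracket@(0, -1, 1) [-x clear] — {base_plate, bearing, bracket, bushing, flange, housing, shaft, spacer}
9. gear@(0, -2, 1) [-y clear] — {base_plate, bearing, bracket, bushing, flange, gear, housing, shaft, spacer}
10. cover@(0, -2, -1) [-x clear] — {base_plate, bearing, bracket, bushing, cover, flange, gear, housing, shaft, spacer}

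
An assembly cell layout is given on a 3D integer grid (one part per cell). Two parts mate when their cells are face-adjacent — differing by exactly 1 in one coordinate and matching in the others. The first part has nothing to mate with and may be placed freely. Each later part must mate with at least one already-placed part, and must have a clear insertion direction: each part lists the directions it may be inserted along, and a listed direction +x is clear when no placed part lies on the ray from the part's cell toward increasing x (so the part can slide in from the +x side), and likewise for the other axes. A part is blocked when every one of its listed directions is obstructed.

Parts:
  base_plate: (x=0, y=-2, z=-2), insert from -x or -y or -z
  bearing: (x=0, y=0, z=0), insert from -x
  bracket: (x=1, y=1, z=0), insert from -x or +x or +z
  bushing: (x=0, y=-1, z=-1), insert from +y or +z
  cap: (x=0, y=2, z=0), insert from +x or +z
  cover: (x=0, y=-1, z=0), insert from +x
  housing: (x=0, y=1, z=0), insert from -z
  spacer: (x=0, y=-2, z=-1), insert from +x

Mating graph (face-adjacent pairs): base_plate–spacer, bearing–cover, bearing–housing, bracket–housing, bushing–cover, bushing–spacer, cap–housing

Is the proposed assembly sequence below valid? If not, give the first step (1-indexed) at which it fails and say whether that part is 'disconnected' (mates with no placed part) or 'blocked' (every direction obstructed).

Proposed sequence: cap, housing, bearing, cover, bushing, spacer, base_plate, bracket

1. cap@(0, 2, 0) [+x clear] — {cap}
2. housing@(0, 1, 0) [-z clear] — {cap, housing}
3. bearing@(0, 0, 0) [-x clear] — {bearing, cap, housing}
4. cover@(0, -1, 0) [+x clear] — {bearing, cap, cover, housing}
5. bushing@(0, -1, -1) [+y clear] — {bearing, bushing, cap, cover, housing}
6. spacer@(0, -2, -1) [+x clear] — {bearing, bushing, cap, cover, housing, spacer}
7. base_plate@(0, -2, -2) [-x clear] — {base_plate, bearing, bushing, cap, cover, housing, spacer}
8. bracket@(1, 1, 0) [+x clear] — {base_plate, bearing, bracket, bushing, cap, cover, housing, spacer}

Valid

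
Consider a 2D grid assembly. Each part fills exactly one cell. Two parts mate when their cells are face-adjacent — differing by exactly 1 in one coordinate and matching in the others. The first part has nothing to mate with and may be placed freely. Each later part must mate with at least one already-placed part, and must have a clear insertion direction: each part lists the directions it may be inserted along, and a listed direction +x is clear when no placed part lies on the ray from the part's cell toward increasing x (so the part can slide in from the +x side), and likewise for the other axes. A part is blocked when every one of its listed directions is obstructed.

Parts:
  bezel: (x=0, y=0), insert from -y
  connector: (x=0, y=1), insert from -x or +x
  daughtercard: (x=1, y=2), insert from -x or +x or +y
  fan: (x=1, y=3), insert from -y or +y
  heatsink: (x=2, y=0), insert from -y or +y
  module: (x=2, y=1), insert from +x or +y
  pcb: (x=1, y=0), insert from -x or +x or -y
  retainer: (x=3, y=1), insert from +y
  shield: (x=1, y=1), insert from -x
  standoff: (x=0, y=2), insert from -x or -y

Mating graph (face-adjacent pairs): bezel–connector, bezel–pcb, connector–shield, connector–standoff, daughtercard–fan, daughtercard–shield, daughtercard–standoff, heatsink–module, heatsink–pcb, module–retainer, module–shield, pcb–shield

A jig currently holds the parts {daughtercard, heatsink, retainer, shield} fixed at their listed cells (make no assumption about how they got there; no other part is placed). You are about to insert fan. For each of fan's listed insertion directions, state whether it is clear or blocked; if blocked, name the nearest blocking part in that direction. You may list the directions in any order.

-y: nearest on ray is daughtercard@(1, 2) ⇒ blocked
+y: ray from fan(1, 3) has no placed part ⇒ clear

+y: clear; -y: blocked by daughtercard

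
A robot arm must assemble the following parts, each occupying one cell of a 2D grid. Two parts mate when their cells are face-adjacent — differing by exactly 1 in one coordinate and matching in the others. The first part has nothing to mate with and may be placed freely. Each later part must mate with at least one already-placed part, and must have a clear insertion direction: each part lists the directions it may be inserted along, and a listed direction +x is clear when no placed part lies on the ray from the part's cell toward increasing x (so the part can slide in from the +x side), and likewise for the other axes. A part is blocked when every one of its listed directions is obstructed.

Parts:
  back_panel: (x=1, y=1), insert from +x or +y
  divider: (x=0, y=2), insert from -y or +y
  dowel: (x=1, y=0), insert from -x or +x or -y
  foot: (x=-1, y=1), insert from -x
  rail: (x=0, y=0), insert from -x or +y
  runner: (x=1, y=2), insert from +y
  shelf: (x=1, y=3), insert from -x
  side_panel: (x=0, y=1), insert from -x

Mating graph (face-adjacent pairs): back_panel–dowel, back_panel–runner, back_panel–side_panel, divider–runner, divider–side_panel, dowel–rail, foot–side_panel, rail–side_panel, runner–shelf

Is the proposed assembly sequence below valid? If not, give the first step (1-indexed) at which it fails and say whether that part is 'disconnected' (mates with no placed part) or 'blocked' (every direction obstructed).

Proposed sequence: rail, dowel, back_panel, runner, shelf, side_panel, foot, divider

1. rail@(0, 0) [-x clear] — {rail}
2. dowel@(1, 0) [+x clear] — {dowel, rail}
3. back_panel@(1, 1) [+x clear] — {back_panel, dowel, rail}
4. runner@(1, 2) [+y clear] — {back_panel, dowel, rail, runner}
5. shelf@(1, 3) [-x clear] — {back_panel, dowel, rail, runner, shelf}
6. side_panel@(0, 1) [-x clear] — {back_panel, dowel, rail, runner, shelf, side_panel}
7. foot@(-1, 1) [-x clear] — {back_panel, dowel, foot, rail, runner, shelf, side_panel}
8. divider@(0, 2) [+y clear] — {back_panel, divider, dowel, foot, rail, runner, shelf, side_panel}

Valid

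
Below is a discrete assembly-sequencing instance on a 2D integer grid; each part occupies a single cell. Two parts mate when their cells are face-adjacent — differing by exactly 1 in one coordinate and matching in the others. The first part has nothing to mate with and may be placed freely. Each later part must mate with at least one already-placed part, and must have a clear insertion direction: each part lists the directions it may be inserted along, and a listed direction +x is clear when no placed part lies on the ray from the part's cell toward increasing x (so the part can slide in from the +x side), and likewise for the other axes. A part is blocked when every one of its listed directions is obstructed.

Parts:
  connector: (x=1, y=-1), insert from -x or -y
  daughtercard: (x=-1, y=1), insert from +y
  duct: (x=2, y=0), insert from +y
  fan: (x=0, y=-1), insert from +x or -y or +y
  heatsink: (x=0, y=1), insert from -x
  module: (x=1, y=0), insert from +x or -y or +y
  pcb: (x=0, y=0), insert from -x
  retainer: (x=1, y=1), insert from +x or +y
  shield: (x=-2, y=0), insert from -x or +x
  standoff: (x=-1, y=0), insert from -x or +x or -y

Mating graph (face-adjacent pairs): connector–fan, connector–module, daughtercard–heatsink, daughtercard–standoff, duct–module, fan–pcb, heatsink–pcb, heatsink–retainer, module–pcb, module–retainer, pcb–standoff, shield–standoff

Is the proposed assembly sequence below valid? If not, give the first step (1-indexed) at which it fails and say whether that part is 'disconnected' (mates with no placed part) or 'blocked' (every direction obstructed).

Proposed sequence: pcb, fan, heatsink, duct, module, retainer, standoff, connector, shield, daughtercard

1. pcb@(0, 0) [-x clear] — {pcb}
2. fan@(0, -1) [+x clear] — {fan, pcb}
3. heatsink@(0, 1) [-x clear] — {fan, heatsink, pcb}
4. duct@(2, 0) — no placed neighbour ⇒ disconnected

Invalid at step 4 (disconnected)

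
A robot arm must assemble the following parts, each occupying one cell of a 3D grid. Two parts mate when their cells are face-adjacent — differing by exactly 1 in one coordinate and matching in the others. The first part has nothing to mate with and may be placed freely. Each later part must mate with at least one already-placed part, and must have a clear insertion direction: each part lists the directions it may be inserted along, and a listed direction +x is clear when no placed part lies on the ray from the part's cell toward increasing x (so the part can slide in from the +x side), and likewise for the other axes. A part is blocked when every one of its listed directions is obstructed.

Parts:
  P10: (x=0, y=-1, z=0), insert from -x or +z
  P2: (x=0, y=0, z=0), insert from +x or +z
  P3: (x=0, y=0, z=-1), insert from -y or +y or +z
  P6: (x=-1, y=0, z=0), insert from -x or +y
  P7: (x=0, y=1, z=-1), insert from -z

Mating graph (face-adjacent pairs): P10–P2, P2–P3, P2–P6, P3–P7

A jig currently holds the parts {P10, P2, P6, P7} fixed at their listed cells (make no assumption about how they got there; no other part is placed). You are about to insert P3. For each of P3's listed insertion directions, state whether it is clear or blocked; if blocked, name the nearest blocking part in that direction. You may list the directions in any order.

-y: ray from P3(0, 0, -1) has no placed part ⇒ clear
+y: nearest on ray is P7@(0, 1, -1) ⇒ blocked
+z: nearest on ray is P2@(0, 0, 0) ⇒ blocked

+y: blocked by P7; +z: blocked by P2; -y: clear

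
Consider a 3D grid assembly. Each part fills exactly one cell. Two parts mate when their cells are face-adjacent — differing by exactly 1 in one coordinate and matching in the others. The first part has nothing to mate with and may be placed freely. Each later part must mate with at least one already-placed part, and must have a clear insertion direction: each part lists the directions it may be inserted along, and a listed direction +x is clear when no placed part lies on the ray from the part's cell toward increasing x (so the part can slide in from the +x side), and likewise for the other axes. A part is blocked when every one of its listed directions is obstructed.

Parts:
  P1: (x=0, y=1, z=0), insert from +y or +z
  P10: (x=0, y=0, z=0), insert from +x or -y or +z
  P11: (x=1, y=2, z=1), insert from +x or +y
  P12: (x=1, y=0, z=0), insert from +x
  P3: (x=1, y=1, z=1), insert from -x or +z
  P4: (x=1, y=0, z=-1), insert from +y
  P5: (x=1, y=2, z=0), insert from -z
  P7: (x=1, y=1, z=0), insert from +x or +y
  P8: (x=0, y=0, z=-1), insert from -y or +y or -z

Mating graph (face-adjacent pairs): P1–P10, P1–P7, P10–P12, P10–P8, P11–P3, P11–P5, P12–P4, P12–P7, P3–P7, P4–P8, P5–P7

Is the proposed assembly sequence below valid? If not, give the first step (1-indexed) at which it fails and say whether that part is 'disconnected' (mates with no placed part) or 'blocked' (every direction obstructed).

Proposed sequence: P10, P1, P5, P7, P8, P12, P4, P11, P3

1. P10@(0, 0, 0) [+x clear] — {P10}
2. P1@(0, 1, 0) [+y clear] — {P1, P10}
3. P5@(1, 2, 0) — no placed neighbour ⇒ disconnected

Invalid at step 3 (disconnected)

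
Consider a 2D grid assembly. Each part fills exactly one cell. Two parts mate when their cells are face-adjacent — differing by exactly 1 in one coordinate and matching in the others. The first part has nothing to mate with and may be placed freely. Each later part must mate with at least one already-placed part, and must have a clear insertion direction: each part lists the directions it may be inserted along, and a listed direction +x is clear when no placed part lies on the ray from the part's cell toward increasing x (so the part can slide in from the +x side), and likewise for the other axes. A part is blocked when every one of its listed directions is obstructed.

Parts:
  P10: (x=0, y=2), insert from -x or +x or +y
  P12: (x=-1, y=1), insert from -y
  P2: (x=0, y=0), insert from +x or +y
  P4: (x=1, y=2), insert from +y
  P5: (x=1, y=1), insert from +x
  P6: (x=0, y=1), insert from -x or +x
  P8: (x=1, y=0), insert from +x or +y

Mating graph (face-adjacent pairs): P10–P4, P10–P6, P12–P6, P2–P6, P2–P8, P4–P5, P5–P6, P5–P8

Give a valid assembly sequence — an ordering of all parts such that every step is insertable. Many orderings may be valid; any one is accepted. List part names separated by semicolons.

P4; P5; P8; P2; P10; P6; P12

1. P4@(1, 2) [+y clear] — {P4}
2. P5@(1, 1) [+x clear] — {P4, P5}
3. P8@(1, 0) [+x clear] — {P4, P5, P8}
4. P2@(0, 0) [+y clear] — {P2, P4, P5, P8}
5. P10@(0, 2) [-x clear] — {P10, P2, P4, P5, P8}
6. P6@(0, 1) [-x clear] — {P10, P2, P4, P5, P6, P8}
7. P12@(-1, 1) [-y clear] — {P10, P12, P2, P4, P5, P6, P8}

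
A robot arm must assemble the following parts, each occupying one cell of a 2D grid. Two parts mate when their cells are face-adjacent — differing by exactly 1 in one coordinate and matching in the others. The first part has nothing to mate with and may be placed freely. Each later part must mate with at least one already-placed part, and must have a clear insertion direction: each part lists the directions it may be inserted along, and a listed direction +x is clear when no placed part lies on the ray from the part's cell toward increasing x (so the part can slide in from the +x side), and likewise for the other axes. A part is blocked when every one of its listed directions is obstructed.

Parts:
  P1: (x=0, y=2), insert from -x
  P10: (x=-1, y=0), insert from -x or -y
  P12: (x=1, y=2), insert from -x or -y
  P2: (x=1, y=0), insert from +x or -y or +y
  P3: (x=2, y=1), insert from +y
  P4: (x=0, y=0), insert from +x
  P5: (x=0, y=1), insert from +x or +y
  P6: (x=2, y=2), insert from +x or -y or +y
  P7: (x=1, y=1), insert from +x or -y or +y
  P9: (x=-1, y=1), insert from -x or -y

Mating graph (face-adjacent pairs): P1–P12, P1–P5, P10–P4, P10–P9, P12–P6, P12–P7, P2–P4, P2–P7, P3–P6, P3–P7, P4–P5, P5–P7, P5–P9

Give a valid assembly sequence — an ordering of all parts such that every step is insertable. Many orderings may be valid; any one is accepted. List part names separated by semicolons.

1. P5@(0, 1) [+x clear] — {P5}
2. P1@(0, 2) [-x clear] — {P1, P5}
3. P4@(0, 0) [+x clear] — {P1, P4, P5}
4. P10@(-1, 0) [-x clear] — {P1, P10, P4, P5}
5. P12@(1, 2) [-y clear] — {P1, P10, P12, P4, P5}
6. P2@(1, 0) [+x clear] — {P1, P10, P12, P2, P4, P5}
7. P7@(1, 1) [+x clear] — {P1, P10, P12, P2, P4, P5, P7}
8. P3@(2, 1) [+y clear] — {P1, P10, P12, P2, P3, P4, P5, P7}
9. P6@(2, 2) [+x clear] — {P1, P10, P12, P2, P3, P4, P5, P6, P7}
10. P9@(-1, 1) [-x clear] — {P1, P10, P12, P2, P3, P4, P5, P6, P7, P9}

P5; P1; P4; P10; P12; P2; P7; P3; P6; P9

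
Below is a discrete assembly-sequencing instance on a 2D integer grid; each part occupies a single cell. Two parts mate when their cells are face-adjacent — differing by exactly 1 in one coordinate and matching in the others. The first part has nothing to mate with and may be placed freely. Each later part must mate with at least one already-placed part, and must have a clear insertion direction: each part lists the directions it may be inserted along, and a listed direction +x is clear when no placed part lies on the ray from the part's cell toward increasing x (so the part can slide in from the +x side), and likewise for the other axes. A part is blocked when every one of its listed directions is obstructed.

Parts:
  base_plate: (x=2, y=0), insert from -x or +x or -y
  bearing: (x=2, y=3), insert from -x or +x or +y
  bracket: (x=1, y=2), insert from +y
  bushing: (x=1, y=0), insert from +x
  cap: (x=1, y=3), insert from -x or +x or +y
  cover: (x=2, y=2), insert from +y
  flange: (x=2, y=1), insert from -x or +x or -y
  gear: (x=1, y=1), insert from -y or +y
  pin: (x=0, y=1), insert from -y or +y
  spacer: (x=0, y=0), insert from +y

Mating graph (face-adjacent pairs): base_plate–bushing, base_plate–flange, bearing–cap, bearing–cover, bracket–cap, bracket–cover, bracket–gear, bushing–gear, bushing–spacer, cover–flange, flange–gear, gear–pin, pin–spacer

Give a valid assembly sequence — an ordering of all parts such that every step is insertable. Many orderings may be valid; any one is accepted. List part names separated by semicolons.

bracket; gear; bushing; cap; base_plate; spacer; pin; cover; bearing; flange

1. bracket@(1, 2) [+y clear] — {bracket}
2. gear@(1, 1) [-y clear] — {bracket, gear}
3. bushing@(1, 0) [+x clear] — {bracket, bushing, gear}
4. cap@(1, 3) [-x clear] — {bracket, bushing, cap, gear}
5. base_plate@(2, 0) [+x clear] — {base_plate, bracket, bushing, cap, gear}
6. spacer@(0, 0) [+y clear] — {base_plate, bracket, bushing, cap, gear, spacer}
7. pin@(0, 1) [+y clear] — {base_plate, bracket, bushing, cap, gear, pin, spacer}
8. cover@(2, 2) [+y clear] — {base_plate, bracket, bushing, cap, cover, gear, pin, spacer}
9. bearing@(2, 3) [+x clear] — {base_plate, bearing, bracket, bushing, cap, cover, gear, pin, spacer}
10. flange@(2, 1) [+x clear] — {base_plate, bearing, bracket, bushing, cap, cover, flange, gear, pin, spacer}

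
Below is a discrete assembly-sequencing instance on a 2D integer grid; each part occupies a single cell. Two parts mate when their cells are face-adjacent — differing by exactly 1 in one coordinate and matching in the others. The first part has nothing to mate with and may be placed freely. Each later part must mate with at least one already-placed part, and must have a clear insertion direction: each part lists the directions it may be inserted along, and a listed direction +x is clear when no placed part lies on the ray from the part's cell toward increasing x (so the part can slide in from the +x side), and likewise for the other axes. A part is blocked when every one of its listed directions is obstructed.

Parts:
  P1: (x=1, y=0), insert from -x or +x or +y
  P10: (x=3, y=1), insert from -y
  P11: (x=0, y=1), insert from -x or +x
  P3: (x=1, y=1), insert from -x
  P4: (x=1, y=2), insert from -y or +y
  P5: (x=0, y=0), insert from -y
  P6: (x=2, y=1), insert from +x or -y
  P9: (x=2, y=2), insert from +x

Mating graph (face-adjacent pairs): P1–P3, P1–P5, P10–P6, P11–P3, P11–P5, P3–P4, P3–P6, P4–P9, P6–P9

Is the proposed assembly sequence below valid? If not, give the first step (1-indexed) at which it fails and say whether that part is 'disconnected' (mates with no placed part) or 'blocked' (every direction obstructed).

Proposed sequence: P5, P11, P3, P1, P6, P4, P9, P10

Invalid at step 3 (blocked)

1. P5@(0, 0) [-y clear] — {P5}
2. P11@(0, 1) [-x clear] — {P11, P5}
3. P3@(1, 1) — -x all obstructed ⇒ blocked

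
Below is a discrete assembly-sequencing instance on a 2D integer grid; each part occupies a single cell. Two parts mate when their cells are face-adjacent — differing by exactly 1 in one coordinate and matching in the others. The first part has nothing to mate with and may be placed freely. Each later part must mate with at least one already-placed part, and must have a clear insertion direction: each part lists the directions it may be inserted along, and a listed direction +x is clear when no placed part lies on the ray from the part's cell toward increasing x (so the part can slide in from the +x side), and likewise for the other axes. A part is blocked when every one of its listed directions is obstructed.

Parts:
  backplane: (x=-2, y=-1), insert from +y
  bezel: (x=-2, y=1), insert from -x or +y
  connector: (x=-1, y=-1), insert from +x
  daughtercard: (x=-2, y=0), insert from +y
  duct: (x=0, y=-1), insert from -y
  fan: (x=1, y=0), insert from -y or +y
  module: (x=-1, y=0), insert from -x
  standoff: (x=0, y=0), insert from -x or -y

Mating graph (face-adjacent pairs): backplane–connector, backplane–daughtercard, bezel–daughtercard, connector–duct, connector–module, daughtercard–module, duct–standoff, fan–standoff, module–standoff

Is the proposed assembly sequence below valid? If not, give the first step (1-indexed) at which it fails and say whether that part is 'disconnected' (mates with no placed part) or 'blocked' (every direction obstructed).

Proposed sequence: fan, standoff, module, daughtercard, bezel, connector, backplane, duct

1. fan@(1, 0) [-y clear] — {fan}
2. standoff@(0, 0) [-x clear] — {fan, standoff}
3. module@(-1, 0) [-x clear] — {fan, module, standoff}
4. daughtercard@(-2, 0) [+y clear] — {daughtercard, fan, module, standoff}
5. bezel@(-2, 1) [-x clear] — {bezel, daughtercard, fan, module, standoff}
6. connector@(-1, -1) [+x clear] — {bezel, connector, daughtercard, fan, module, standoff}
7. backplane@(-2, -1) — +y all obstructed ⇒ blocked

Invalid at step 7 (blocked)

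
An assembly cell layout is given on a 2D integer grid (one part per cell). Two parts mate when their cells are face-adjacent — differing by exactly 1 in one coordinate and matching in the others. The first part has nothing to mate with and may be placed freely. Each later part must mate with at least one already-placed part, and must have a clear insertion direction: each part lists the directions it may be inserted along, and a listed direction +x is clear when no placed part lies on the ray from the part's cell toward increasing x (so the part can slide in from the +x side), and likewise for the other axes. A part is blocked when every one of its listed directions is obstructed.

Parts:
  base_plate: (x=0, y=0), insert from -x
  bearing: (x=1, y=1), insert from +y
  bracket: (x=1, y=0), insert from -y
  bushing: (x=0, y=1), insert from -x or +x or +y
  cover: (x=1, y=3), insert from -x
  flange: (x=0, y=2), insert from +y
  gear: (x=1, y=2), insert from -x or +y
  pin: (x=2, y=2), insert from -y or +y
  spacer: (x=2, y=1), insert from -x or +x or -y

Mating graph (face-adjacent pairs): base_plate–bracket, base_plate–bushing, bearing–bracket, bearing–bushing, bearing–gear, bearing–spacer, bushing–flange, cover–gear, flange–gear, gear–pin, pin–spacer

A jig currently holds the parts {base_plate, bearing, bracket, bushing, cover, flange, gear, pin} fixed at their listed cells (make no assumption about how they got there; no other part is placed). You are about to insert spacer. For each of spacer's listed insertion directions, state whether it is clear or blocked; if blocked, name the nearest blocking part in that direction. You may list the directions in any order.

-x: nearest on ray is bearing@(1, 1) ⇒ blocked
+x: ray from spacer(2, 1) has no placed part ⇒ clear
-y: ray from spacer(2, 1) has no placed part ⇒ clear

+x: clear; -x: blocked by bearing; -y: clear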